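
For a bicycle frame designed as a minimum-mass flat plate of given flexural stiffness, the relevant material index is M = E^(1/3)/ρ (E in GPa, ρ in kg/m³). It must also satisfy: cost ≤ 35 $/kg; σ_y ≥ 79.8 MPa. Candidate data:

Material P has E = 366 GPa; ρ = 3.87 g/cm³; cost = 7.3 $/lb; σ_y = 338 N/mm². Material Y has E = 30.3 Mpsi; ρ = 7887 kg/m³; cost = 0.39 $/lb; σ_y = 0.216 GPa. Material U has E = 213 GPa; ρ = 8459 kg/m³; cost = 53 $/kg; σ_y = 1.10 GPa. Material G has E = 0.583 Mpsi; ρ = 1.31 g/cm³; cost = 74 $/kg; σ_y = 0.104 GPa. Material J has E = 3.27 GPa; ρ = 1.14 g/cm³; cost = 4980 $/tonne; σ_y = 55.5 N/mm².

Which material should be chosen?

material P

Screen on constraints: cost ≤ 35 $/kg; σ_y ≥ 79.8 MPa. Survivors: material P, material Y.
In SI units:
  material P: E = 366.0 GPa, ρ = 3870 kg/m³
  material Y: E = 208.9 GPa, ρ = 7887 kg/m³
  material P: M = 1.85×10⁻³
  material Y: M = 0.752×10⁻³
The maximum is for material P.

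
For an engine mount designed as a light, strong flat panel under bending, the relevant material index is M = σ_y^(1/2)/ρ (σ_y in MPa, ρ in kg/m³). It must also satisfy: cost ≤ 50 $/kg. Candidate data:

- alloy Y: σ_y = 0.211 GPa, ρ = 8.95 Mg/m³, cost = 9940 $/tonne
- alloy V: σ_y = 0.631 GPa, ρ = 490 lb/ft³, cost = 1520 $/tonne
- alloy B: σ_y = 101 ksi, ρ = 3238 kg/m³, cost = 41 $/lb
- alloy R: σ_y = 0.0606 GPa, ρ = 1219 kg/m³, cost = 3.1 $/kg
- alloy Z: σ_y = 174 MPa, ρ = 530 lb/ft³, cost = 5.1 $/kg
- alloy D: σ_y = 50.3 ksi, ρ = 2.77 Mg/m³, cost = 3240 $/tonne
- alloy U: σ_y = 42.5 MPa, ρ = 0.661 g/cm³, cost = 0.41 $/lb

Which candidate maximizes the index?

Screen on constraints: cost ≤ 50 $/kg. Survivors: alloy Y, alloy V, alloy R, alloy Z, alloy D, alloy U.
In SI units:
  alloy Y: σ_y = 211.0 MPa, ρ = 8950 kg/m³
  alloy V: σ_y = 631.0 MPa, ρ = 7849 kg/m³
  alloy R: σ_y = 60.60 MPa, ρ = 1219 kg/m³
  alloy Z: σ_y = 174.0 MPa, ρ = 8490 kg/m³
  alloy D: σ_y = 346.8 MPa, ρ = 2770 kg/m³
  alloy U: σ_y = 42.50 MPa, ρ = 661.0 kg/m³
  alloy U: M = 9.86×10⁻³
  alloy D: M = 6.72×10⁻³
  alloy R: M = 6.39×10⁻³
  alloy V: M = 3.20×10⁻³
  alloy Y: M = 1.62×10⁻³
  alloy Z: M = 1.55×10⁻³
Alloy U ranks first.

alloy U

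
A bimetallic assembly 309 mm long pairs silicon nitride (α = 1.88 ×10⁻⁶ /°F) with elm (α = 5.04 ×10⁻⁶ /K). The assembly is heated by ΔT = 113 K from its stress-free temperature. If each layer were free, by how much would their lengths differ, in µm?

silicon nitride: α = 1.88×10⁻⁶/°F × 9/5 = 3.38×10⁻⁶/K.
Δα = |3.38 − 5.04|×10⁻⁶/K = 1.66×10⁻⁶/K.
ΔL_mismatch = Δα·L·ΔT = 1.66×10⁻⁶ × 309.0 mm × 113.0 K = 57.8 µm.

57.8 µm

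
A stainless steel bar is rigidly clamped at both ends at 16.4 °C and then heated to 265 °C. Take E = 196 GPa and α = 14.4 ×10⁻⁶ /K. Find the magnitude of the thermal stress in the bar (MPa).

702 MPa

ΔT = 248.6 K. Constrained thermal stress σ = E·α·ΔT = 196.0×10³ MPa × 14.4×10⁻⁶ × 248.6 = 702 MPa (compressive).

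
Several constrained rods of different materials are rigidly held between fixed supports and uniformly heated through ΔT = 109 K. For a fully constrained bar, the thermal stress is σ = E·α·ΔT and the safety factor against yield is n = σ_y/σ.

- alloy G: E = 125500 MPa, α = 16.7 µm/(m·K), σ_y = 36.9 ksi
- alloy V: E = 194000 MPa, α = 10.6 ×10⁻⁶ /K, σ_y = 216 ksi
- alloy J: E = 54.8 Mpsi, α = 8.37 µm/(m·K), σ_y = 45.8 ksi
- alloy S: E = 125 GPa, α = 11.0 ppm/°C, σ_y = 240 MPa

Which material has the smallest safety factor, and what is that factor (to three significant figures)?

alloy J, n = 0.916

With everything in SI (GPa, ×10⁻⁶/K, MPa):
  alloy G: E = 125.5, α = 16.7, σ_y = 254.4 → σ = 228 MPa, n = 1.11
  alloy V: E = 194.0, α = 10.6, σ_y = 1489 → σ = 224 MPa, n = 6.64
  alloy J: E = 377.8, α = 8.37, σ_y = 315.8 → σ = 345 MPa, n = 0.916
  alloy S: E = 125.0, α = 11.0, σ_y = 240.0 → σ = 150 MPa, n = 1.60
The minimum is alloy J at n = 0.916.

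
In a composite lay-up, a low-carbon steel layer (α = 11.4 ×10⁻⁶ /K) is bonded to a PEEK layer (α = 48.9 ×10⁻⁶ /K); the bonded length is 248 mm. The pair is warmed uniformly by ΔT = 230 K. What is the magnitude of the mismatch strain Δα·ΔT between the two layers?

8.62×10⁻³

Δα = |11.4 − 48.9|×10⁻⁶/K = 37.5×10⁻⁶/K.
Mismatch strain = Δα·ΔT = 37.5×10⁻⁶ × 230.0 = 8.62×10⁻³.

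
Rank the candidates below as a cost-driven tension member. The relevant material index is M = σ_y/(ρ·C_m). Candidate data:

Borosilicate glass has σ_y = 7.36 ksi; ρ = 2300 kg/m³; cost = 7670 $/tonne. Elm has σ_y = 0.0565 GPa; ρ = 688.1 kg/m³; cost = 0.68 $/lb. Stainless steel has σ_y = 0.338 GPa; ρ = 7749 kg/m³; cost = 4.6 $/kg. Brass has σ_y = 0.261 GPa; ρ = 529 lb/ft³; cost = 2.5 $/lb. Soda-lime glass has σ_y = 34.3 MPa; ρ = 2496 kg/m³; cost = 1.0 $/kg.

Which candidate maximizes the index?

elm

In SI units:
  borosilicate glass: σ_y = 50.75 MPa, ρ = 2300 kg/m³, cost = 7.670 $/kg
  elm: σ_y = 56.50 MPa, ρ = 688.1 kg/m³, cost = 1.499 $/kg
  stainless steel: σ_y = 338.0 MPa, ρ = 7749 kg/m³, cost = 4.600 $/kg
  brass: σ_y = 261.0 MPa, ρ = 8474 kg/m³, cost = 5.511 $/kg
  soda-lime glass: σ_y = 34.30 MPa, ρ = 2496 kg/m³, cost = 1.000 $/kg
  elm: M = 54.8 kN·m per $
  soda-lime glass: M = 13.7 kN·m per $
  stainless steel: M = 9.48 kN·m per $
  brass: M = 5.59 kN·m per $
  borosilicate glass: M = 2.88 kN·m per $
The maximum is for elm.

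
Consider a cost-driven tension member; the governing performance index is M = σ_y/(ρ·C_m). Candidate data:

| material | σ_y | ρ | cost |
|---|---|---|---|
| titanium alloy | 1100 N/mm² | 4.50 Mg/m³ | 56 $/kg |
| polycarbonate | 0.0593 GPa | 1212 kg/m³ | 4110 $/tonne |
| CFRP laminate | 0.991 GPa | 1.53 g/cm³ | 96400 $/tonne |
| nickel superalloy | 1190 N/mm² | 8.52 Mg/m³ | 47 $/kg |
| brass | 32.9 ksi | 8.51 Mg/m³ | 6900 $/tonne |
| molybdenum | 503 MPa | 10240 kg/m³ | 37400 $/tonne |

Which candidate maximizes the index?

In SI units:
  titanium alloy: σ_y = 1100 MPa, ρ = 4500 kg/m³, cost = 56.00 $/kg
  polycarbonate: σ_y = 59.30 MPa, ρ = 1212 kg/m³, cost = 4.110 $/kg
  CFRP laminate: σ_y = 991.0 MPa, ρ = 1530 kg/m³, cost = 96.40 $/kg
  nickel superalloy: σ_y = 1190 MPa, ρ = 8520 kg/m³, cost = 47.00 $/kg
  brass: σ_y = 226.8 MPa, ρ = 8510 kg/m³, cost = 6.900 $/kg
  molybdenum: σ_y = 503.0 MPa, ρ = 10240 kg/m³, cost = 37.40 $/kg
  polycarbonate: M = 11.9 kN·m per $
  CFRP laminate: M = 6.72 kN·m per $
  titanium alloy: M = 4.37 kN·m per $
  brass: M = 3.86 kN·m per $
  nickel superalloy: M = 2.97 kN·m per $
  molybdenum: M = 1.31 kN·m per $
Polycarbonate has the largest M.

polycarbonate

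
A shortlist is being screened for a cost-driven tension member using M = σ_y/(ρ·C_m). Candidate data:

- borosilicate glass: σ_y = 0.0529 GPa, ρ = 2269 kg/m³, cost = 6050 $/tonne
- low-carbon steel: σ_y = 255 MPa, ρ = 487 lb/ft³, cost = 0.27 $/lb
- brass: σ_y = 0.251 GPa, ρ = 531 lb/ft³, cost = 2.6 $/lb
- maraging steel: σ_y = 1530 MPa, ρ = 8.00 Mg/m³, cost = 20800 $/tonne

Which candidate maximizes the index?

Convert each candidate to consistent units, then evaluate M:
  borosilicate glass: σ_y = 52.90 MPa, ρ = 2269 kg/m³, cost = 6.050 $/kg
  low-carbon steel: σ_y = 255.0 MPa, ρ = 7801 kg/m³, cost = 0.5952 $/kg
  brass: σ_y = 251.0 MPa, ρ = 8506 kg/m³, cost = 5.732 $/kg
  maraging steel: σ_y = 1530 MPa, ρ = 8000 kg/m³, cost = 20.80 $/kg
  low-carbon steel: M = 54.9 kN·m per $
  maraging steel: M = 9.19 kN·m per $
  brass: M = 5.15 kN·m per $
  borosilicate glass: M = 3.85 kN·m per $
Highest index: low-carbon steel.

low-carbon steel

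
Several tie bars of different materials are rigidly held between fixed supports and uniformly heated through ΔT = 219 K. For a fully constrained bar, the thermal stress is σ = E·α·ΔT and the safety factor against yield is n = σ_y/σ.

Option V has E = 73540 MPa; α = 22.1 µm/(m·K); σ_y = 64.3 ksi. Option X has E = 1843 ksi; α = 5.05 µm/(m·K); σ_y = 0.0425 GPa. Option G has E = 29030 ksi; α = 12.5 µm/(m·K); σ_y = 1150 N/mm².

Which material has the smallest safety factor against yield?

option V

Per material, after unit conversion:
  option V: E = 73.54, α = 22.1, σ_y = 443.3 → σ = 356 MPa, n = 1.25
  option X: E = 12.71, α = 5.05, σ_y = 42.50 → σ = 14.1 MPa, n = 3.02
  option G: E = 200.2, α = 12.5, σ_y = 1150 → σ = 548 MPa, n = 2.10
The minimum is option V at n = 1.25.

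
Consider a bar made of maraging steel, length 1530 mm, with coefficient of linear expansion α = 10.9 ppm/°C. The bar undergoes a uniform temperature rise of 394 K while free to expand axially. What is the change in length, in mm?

ΔL = α·L₀·ΔT = 10.9×10⁻⁶ × 1530 mm × 394.0 K = 6.57 mm.

6.57 mm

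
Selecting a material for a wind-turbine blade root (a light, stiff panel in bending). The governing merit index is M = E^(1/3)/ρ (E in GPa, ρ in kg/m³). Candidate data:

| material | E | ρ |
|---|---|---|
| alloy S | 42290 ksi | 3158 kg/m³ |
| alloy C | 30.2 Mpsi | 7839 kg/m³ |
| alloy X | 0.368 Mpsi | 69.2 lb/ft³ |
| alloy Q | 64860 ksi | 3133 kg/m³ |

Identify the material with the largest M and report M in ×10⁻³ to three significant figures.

Convert each candidate to consistent units, then evaluate M:
  alloy S: E = 291.6 GPa, ρ = 3158 kg/m³
  alloy C: E = 208.2 GPa, ρ = 7839 kg/m³
  alloy X: E = 2.537 GPa, ρ = 1108 kg/m³
  alloy Q: E = 447.2 GPa, ρ = 3133 kg/m³
  alloy Q: M = 2.44×10⁻³
  alloy S: M = 2.10×10⁻³
  alloy X: M = 1.23×10⁻³
  alloy C: M = 0.756×10⁻³
Highest index: alloy Q.

alloy Q, M = 2.44×10⁻³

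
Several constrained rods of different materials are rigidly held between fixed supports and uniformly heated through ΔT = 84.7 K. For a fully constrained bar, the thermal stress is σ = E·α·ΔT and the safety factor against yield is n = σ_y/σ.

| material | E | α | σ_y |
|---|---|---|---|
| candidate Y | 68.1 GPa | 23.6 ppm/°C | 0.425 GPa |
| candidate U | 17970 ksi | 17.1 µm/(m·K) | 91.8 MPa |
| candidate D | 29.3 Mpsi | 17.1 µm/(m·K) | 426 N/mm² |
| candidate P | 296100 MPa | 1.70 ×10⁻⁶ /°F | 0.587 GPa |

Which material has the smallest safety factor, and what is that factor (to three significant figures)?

candidate U, n = 0.512

Converting E to GPa, α to ×10⁻⁶/K, σ_y to MPa, then σ and n for each:
  candidate Y: E = 68.10, α = 23.6, σ_y = 425.0 → σ = 136 MPa, n = 3.12
  candidate U: E = 123.9, α = 17.1, σ_y = 91.80 → σ = 179 MPa, n = 0.512
  candidate D: E = 202.0, α = 17.1, σ_y = 426.0 → σ = 293 MPa, n = 1.46
  candidate P: E = 296.1, α = 3.06, σ_y = 587.0 → σ = 76.7 MPa, n = 7.65
The minimum is candidate U at n = 0.512.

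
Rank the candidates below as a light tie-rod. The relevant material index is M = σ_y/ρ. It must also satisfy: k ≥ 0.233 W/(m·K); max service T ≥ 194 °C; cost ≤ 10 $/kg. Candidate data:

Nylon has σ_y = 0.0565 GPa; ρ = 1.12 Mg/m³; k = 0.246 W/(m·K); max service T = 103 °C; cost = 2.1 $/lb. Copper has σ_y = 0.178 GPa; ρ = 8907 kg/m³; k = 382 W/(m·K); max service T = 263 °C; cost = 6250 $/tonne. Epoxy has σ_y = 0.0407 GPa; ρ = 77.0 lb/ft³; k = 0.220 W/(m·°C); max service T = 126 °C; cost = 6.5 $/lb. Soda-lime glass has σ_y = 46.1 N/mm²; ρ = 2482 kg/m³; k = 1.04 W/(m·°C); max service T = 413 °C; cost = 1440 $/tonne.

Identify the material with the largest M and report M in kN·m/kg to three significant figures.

Screen on constraints: k ≥ 0.233 W/(m·K); max service T ≥ 194 °C; cost ≤ 10 $/kg. Survivors: copper, soda-lime glass.
Normalizing units and computing the index:
  copper: σ_y = 178.0 MPa, ρ = 8907 kg/m³
  soda-lime glass: σ_y = 46.10 MPa, ρ = 2482 kg/m³
  copper: M = 20.0 kN·m/kg
  soda-lime glass: M = 18.6 kN·m/kg
Highest index: copper.

copper, M = 20.0 kN·m/kg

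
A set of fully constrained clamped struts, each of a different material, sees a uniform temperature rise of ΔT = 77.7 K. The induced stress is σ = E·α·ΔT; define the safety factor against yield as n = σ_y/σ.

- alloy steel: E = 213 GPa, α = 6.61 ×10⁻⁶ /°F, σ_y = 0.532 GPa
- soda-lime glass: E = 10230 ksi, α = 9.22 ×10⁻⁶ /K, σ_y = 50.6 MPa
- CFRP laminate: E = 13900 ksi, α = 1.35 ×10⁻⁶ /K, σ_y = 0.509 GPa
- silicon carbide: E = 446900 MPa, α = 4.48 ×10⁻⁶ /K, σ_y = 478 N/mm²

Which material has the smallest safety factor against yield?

soda-lime glass

Per material, after unit conversion:
  alloy steel: E = 213.0, α = 11.9, σ_y = 532.0 → σ = 197 MPa, n = 2.70
  soda-lime glass: E = 70.53, α = 9.22, σ_y = 50.60 → σ = 50.5 MPa, n = 1.00
  CFRP laminate: E = 95.84, α = 1.35, σ_y = 509.0 → σ = 10.1 MPa, n = 50.6
  silicon carbide: E = 446.9, α = 4.48, σ_y = 478.0 → σ = 156 MPa, n = 3.07
Soda-lime glass has the lowest safety factor, n = 1.00.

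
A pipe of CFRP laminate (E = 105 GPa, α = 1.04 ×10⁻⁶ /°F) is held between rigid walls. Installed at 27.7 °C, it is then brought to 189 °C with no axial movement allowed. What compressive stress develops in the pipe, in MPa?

α = 1.04×10⁻⁶/°F × 9/5 = 1.87×10⁻⁶/K.
ΔT = 161.3 K. Constrained thermal stress σ = E·α·ΔT = 105.0×10³ MPa × 1.87×10⁻⁶ × 161.3 = 31.7 MPa (compressive).

31.7 MPa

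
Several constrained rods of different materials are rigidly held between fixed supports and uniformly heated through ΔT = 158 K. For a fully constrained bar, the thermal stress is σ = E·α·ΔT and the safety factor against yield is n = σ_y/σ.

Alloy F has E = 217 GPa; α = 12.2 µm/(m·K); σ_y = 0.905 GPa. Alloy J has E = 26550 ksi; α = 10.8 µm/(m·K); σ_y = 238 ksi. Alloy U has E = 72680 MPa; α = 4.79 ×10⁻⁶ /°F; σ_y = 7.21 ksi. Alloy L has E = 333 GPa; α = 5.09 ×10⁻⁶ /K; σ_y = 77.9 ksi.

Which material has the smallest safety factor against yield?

With everything in SI (GPa, ×10⁻⁶/K, MPa):
  alloy F: E = 217.0, α = 12.2, σ_y = 905.0 → σ = 418 MPa, n = 2.16
  alloy J: E = 183.1, α = 10.8, σ_y = 1641 → σ = 312 MPa, n = 5.25
  alloy U: E = 72.68, α = 8.62, σ_y = 49.71 → σ = 99.0 MPa, n = 0.502
  alloy L: E = 333.0, α = 5.09, σ_y = 537.1 → σ = 268 MPa, n = 2.01
The minimum is alloy U at n = 0.502.

alloy U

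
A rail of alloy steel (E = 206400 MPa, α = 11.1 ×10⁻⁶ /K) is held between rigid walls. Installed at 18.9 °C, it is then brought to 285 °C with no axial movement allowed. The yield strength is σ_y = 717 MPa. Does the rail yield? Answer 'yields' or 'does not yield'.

E = 206400 MPa = 206.4 GPa.
ΔT = 266.1 K. Constrained thermal stress σ = E·α·ΔT = 206.4×10³ MPa × 11.1×10⁻⁶ × 266.1 = 610 MPa (compressive).
Compare to σ_y = 717 MPa: σ < σ_y, so it does not yield.

does not yield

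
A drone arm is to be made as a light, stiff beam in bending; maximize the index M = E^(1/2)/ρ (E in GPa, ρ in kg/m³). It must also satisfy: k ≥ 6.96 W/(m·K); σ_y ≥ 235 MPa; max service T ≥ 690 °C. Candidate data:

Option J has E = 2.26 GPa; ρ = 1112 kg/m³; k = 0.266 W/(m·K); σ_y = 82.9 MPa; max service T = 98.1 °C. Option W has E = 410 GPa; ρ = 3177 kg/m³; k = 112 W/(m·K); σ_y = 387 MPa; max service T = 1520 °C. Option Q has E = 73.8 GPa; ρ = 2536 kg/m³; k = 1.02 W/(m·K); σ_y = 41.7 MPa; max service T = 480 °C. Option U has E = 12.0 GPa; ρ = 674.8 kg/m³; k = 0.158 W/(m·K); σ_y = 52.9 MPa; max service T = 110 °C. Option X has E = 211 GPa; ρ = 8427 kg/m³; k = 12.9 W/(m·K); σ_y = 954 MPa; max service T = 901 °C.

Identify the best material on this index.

Screen on constraints: k ≥ 6.96 W/(m·K); σ_y ≥ 235 MPa; max service T ≥ 690 °C. Survivors: option W, option X.
Evaluate M for each candidate:
  option W: M = 6.37×10⁻³
  option X: M = 1.72×10⁻³
Option W ranks first.

option W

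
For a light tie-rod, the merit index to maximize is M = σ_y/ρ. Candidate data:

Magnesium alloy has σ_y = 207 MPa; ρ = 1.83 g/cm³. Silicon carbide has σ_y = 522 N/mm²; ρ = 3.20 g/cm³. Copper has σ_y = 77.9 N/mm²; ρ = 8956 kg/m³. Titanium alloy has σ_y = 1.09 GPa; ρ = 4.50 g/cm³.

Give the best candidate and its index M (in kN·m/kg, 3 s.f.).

After converting to SI:
  magnesium alloy: σ_y = 207.0 MPa, ρ = 1830 kg/m³
  silicon carbide: σ_y = 522.0 MPa, ρ = 3200 kg/m³
  copper: σ_y = 77.90 MPa, ρ = 8956 kg/m³
  titanium alloy: σ_y = 1090 MPa, ρ = 4500 kg/m³
  titanium alloy: M = 242 kN·m/kg
  silicon carbide: M = 163 kN·m/kg
  magnesium alloy: M = 113 kN·m/kg
  copper: M = 8.70 kN·m/kg
Highest index: titanium alloy.

titanium alloy, M = 242 kN·m/kg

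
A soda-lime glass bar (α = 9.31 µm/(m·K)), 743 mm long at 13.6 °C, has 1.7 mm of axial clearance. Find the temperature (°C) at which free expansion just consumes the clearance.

α·L₀·ΔT = 1.7 mm ⇒ ΔT = 1.7 / (9.31×10⁻⁶ × 743.0) = 245.8 K.
T = 13.6 + 245.8 = 259.4 °C.

259 °C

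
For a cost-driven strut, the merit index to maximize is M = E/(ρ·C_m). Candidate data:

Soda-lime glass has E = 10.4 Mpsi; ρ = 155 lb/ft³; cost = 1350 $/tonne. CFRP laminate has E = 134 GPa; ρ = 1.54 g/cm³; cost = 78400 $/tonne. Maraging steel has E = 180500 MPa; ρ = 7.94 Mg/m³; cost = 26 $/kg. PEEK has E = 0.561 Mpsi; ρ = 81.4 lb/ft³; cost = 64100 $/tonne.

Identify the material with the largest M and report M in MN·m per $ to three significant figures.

soda-lime glass, M = 21.4 MN·m per $

Normalizing units and computing the index:
  soda-lime glass: E = 71.71 GPa, ρ = 2483 kg/m³, cost = 1.350 $/kg
  CFRP laminate: E = 134.0 GPa, ρ = 1540 kg/m³, cost = 78.40 $/kg
  maraging steel: E = 180.5 GPa, ρ = 7940 kg/m³, cost = 26.00 $/kg
  PEEK: E = 3.868 GPa, ρ = 1304 kg/m³, cost = 64.10 $/kg
  soda-lime glass: M = 21.4 MN·m per $
  CFRP laminate: M = 1.11 MN·m per $
  maraging steel: M = 0.874 MN·m per $
  PEEK: M = 0.0463 MN·m per $
Soda-lime glass has the largest M.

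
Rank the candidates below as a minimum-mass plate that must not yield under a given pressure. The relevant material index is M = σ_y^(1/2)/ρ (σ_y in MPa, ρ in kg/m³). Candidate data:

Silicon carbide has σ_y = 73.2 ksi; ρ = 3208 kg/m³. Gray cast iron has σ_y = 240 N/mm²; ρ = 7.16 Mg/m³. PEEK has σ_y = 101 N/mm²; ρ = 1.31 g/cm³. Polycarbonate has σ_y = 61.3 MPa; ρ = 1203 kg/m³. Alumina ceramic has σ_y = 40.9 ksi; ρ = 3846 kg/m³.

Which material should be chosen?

PEEK

Convert each candidate to consistent units, then evaluate M:
  silicon carbide: σ_y = 504.7 MPa, ρ = 3208 kg/m³
  gray cast iron: σ_y = 240.0 MPa, ρ = 7160 kg/m³
  PEEK: σ_y = 101.0 MPa, ρ = 1310 kg/m³
  polycarbonate: σ_y = 61.30 MPa, ρ = 1203 kg/m³
  alumina ceramic: σ_y = 282.0 MPa, ρ = 3846 kg/m³
  PEEK: M = 7.67×10⁻³
  silicon carbide: M = 7.00×10⁻³
  polycarbonate: M = 6.51×10⁻³
  alumina ceramic: M = 4.37×10⁻³
  gray cast iron: M = 2.16×10⁻³
PEEK has the largest M.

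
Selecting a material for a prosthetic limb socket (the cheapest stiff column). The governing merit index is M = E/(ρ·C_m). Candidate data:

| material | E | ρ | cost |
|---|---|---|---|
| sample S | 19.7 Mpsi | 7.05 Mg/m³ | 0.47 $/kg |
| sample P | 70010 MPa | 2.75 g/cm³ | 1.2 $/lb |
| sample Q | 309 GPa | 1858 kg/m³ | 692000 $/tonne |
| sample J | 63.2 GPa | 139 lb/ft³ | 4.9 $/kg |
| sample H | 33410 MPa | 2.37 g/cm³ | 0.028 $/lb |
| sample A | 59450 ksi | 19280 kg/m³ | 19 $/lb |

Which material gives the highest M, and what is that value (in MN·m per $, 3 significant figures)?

sample H, M = 228 MN·m per $

Normalizing units and computing the index:
  sample S: E = 135.8 GPa, ρ = 7050 kg/m³, cost = 0.4700 $/kg
  sample P: E = 70.01 GPa, ρ = 2750 kg/m³, cost = 2.646 $/kg
  sample Q: E = 309.0 GPa, ρ = 1858 kg/m³, cost = 692.0 $/kg
  sample J: E = 63.20 GPa, ρ = 2227 kg/m³, cost = 4.900 $/kg
  sample H: E = 33.41 GPa, ρ = 2370 kg/m³, cost = 0.06173 $/kg
  sample A: E = 409.9 GPa, ρ = 19280 kg/m³, cost = 41.89 $/kg
  sample H: M = 228 MN·m per $
  sample S: M = 41.0 MN·m per $
  sample P: M = 9.62 MN·m per $
  sample J: M = 5.79 MN·m per $
  sample A: M = 0.508 MN·m per $
  sample Q: M = 0.240 MN·m per $
Sample H ranks first.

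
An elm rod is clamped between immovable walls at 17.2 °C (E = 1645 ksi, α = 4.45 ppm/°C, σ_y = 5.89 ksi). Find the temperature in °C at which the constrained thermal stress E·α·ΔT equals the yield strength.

E = 1645 ksi = 11.34 GPa.
σ_y = 5.89 ksi = 40.61 MPa.
E·α·ΔT = 40.61 MPa ⇒ ΔT = 40.61 / (11.34×10³ × 4.45×10⁻⁶) = 804.6 K.
T = 17.2 + 804.6 = 821.8 °C.

822 °C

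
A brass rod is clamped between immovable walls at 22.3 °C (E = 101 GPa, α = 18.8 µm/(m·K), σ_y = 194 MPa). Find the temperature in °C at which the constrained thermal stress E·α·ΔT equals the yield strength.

E·α·ΔT = 194.0 MPa ⇒ ΔT = 194.0 / (101.0×10³ × 18.8×10⁻⁶) = 102.2 K.
T = 22.3 + 102.2 = 124.5 °C.

124 °C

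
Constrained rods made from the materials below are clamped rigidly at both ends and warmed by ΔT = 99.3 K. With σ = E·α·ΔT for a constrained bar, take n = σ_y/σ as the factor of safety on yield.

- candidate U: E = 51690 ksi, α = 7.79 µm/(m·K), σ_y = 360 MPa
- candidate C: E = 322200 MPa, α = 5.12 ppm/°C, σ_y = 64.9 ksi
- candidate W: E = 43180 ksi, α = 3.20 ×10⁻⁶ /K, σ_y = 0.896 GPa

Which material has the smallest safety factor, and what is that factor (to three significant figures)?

candidate U, n = 1.31

Per material, after unit conversion:
  candidate U: E = 356.4, α = 7.79, σ_y = 360.0 → σ = 276 MPa, n = 1.31
  candidate C: E = 322.2, α = 5.12, σ_y = 447.5 → σ = 164 MPa, n = 2.73
  candidate W: E = 297.7, α = 3.20, σ_y = 896.0 → σ = 94.6 MPa, n = 9.47
The minimum is candidate U at n = 1.31.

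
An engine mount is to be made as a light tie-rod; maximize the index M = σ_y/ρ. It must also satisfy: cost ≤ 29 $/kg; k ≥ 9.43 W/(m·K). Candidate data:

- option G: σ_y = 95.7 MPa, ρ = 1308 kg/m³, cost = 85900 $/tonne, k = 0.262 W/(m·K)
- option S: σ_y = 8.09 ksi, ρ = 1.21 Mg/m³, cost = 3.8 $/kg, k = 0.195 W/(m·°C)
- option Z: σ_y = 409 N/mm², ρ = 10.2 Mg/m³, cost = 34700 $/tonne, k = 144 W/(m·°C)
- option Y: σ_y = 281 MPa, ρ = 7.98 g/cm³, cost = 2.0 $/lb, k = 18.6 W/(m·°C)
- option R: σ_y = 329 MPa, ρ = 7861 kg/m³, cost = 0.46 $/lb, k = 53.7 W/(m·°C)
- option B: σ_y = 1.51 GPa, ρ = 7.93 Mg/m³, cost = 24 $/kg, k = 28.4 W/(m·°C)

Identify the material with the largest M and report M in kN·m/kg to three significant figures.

Screen on constraints: cost ≤ 29 $/kg; k ≥ 9.43 W/(m·K). Survivors: option Y, option R, option B.
After converting to SI:
  option Y: σ_y = 281.0 MPa, ρ = 7980 kg/m³
  option R: σ_y = 329.0 MPa, ρ = 7861 kg/m³
  option B: σ_y = 1510 MPa, ρ = 7930 kg/m³
  option B: M = 190 kN·m/kg
  option R: M = 41.9 kN·m/kg
  option Y: M = 35.2 kN·m/kg
Highest index: option B.

option B, M = 190 kN·m/kg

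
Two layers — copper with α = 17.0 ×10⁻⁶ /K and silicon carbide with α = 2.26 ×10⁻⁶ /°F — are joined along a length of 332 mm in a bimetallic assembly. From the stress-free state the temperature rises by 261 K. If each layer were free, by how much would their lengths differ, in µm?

1120 µm

silicon carbide: α = 2.26×10⁻⁶/°F × 9/5 = 4.07×10⁻⁶/K.
Δα = |17.0 − 4.07|×10⁻⁶/K = 12.9×10⁻⁶/K.
ΔL_mismatch = Δα·L·ΔT = 12.9×10⁻⁶ × 332.0 mm × 261.0 K = 1120 µm.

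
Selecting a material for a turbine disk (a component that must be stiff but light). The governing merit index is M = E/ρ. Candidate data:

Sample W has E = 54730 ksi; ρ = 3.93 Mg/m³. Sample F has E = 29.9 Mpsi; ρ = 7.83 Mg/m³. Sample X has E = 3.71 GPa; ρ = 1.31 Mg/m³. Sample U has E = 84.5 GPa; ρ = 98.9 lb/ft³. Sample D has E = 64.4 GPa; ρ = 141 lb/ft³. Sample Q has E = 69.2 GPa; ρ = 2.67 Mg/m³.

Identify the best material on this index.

In SI units:
  sample W: E = 377.4 GPa, ρ = 3930 kg/m³
  sample F: E = 206.2 GPa, ρ = 7830 kg/m³
  sample X: E = 3.710 GPa, ρ = 1310 kg/m³
  sample U: E = 84.50 GPa, ρ = 1584 kg/m³
  sample D: E = 64.40 GPa, ρ = 2259 kg/m³
  sample Q: E = 69.20 GPa, ρ = 2670 kg/m³
  sample W: M = 96.0 MN·m/kg
  sample U: M = 53.3 MN·m/kg
  sample D: M = 28.5 MN·m/kg
  sample F: M = 26.3 MN·m/kg
  sample Q: M = 25.9 MN·m/kg
  sample X: M = 2.83 MN·m/kg
The maximum is for sample W.

sample W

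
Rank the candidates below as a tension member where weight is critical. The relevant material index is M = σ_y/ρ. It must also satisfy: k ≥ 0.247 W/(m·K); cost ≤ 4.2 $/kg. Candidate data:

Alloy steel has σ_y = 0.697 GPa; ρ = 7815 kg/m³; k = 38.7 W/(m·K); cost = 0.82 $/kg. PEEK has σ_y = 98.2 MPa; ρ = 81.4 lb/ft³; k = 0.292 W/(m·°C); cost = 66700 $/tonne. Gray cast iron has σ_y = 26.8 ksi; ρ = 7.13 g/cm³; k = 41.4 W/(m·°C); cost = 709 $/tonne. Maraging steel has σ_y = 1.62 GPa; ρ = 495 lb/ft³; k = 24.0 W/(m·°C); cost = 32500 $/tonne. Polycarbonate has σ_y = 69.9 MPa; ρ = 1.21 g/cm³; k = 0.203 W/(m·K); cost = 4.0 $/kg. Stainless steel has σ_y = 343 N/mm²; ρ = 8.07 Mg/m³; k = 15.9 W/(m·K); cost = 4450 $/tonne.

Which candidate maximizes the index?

alloy steel

Screen on constraints: k ≥ 0.247 W/(m·K); cost ≤ 4.2 $/kg. Survivors: alloy steel, gray cast iron.
Putting every candidate on a common basis:
  alloy steel: σ_y = 697.0 MPa, ρ = 7815 kg/m³
  gray cast iron: σ_y = 184.8 MPa, ρ = 7130 kg/m³
  alloy steel: M = 89.2 kN·m/kg
  gray cast iron: M = 25.9 kN·m/kg
Alloy steel has the largest M.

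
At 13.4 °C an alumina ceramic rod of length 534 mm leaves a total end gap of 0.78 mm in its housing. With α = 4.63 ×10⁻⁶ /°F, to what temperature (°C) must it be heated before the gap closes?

189 °C

α = 4.63×10⁻⁶/°F × 9/5 = 8.33×10⁻⁶/K.
α·L₀·ΔT = 0.78 mm ⇒ ΔT = 0.78 / (8.33×10⁻⁶ × 534.0) = 175.3 K.
T = 13.4 + 175.3 = 188.7 °C.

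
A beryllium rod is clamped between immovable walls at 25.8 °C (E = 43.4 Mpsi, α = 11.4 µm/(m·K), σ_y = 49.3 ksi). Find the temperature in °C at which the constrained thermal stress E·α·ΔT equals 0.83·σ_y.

109 °C

E = 43.4 Mpsi = 299.2 GPa.
σ_y = 49.3 ksi = 339.9 MPa.
E·α·ΔT = 282.1 MPa ⇒ ΔT = 282.1 / (299.2×10³ × 11.4×10⁻⁶) = 82.70 K.
T = 25.8 + 82.70 = 108.5 °C.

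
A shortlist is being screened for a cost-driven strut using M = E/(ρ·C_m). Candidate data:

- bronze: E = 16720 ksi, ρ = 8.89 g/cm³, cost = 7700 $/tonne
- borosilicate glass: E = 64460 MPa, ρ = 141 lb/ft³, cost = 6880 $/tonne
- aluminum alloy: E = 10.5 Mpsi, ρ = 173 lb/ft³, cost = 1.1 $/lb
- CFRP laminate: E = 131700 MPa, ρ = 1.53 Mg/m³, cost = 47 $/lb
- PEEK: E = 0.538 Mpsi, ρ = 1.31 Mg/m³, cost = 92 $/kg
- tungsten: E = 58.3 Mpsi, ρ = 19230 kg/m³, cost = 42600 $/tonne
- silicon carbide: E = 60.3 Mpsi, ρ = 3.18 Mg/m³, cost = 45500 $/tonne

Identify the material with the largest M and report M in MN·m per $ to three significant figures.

aluminum alloy, M = 10.8 MN·m per $

In SI units:
  bronze: E = 115.3 GPa, ρ = 8890 kg/m³, cost = 7.700 $/kg
  borosilicate glass: E = 64.46 GPa, ρ = 2259 kg/m³, cost = 6.880 $/kg
  aluminum alloy: E = 72.39 GPa, ρ = 2771 kg/m³, cost = 2.425 $/kg
  CFRP laminate: E = 131.7 GPa, ρ = 1530 kg/m³, cost = 103.6 $/kg
  PEEK: E = 3.709 GPa, ρ = 1310 kg/m³, cost = 92.00 $/kg
  tungsten: E = 402.0 GPa, ρ = 19230 kg/m³, cost = 42.60 $/kg
  silicon carbide: E = 415.8 GPa, ρ = 3180 kg/m³, cost = 45.50 $/kg
  aluminum alloy: M = 10.8 MN·m per $
  borosilicate glass: M = 4.15 MN·m per $
  silicon carbide: M = 2.87 MN·m per $
  bronze: M = 1.68 MN·m per $
  CFRP laminate: M = 0.831 MN·m per $
  tungsten: M = 0.491 MN·m per $
  PEEK: M = 0.0308 MN·m per $
Aluminum alloy has the largest M.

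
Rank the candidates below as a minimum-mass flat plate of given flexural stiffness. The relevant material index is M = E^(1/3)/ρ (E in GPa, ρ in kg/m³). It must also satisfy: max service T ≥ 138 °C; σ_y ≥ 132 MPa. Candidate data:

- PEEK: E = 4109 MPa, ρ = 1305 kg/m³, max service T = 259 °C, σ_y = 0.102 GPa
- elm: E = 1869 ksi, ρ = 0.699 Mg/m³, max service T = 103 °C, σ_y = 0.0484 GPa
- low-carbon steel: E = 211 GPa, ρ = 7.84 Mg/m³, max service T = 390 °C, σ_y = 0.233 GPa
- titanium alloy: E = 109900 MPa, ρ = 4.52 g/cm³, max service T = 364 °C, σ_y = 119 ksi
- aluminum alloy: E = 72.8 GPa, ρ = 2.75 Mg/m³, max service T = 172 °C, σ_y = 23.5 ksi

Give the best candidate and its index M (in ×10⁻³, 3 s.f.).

aluminum alloy, M = 1.52×10⁻³

Screen on constraints: max service T ≥ 138 °C; σ_y ≥ 132 MPa. Survivors: low-carbon steel, titanium alloy, aluminum alloy.
Convert each candidate to consistent units, then evaluate M:
  low-carbon steel: E = 211.0 GPa, ρ = 7840 kg/m³
  titanium alloy: E = 109.9 GPa, ρ = 4520 kg/m³
  aluminum alloy: E = 72.80 GPa, ρ = 2750 kg/m³
  aluminum alloy: M = 1.52×10⁻³
  titanium alloy: M = 1.06×10⁻³
  low-carbon steel: M = 0.759×10⁻³
Aluminum alloy has the largest M.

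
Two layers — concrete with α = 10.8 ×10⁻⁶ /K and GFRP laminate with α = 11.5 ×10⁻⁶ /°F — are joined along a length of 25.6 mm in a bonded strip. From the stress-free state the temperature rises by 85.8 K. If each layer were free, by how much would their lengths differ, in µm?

21.7 µm

GFRP laminate: α = 11.5×10⁻⁶/°F × 9/5 = 20.7×10⁻⁶/K.
Δα = |10.8 − 20.7|×10⁻⁶/K = 9.90×10⁻⁶/K.
ΔL_mismatch = Δα·L·ΔT = 9.90×10⁻⁶ × 25.6 mm × 85.8 K = 21.7 µm.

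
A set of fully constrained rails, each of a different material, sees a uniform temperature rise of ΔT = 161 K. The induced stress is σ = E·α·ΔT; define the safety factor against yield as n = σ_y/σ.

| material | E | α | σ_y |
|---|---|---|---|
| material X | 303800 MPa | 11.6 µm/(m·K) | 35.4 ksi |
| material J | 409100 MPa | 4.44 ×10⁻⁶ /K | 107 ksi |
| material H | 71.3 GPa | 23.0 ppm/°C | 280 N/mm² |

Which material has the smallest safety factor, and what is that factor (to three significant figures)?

material X, n = 0.430

With everything in SI (GPa, ×10⁻⁶/K, MPa):
  material X: E = 303.8, α = 11.6, σ_y = 244.1 → σ = 567 MPa, n = 0.430
  material J: E = 409.1, α = 4.44, σ_y = 737.7 → σ = 292 MPa, n = 2.52
  material H: E = 71.30, α = 23.0, σ_y = 280.0 → σ = 264 MPa, n = 1.06
Material X has the lowest safety factor, n = 0.430.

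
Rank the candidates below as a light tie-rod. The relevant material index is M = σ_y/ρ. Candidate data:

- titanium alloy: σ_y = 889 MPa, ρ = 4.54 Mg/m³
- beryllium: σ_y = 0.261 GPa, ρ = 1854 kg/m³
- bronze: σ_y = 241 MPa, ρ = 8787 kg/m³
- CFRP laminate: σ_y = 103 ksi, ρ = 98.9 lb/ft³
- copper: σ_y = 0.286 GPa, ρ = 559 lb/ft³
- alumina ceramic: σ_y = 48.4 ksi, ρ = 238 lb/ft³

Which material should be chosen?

Putting every candidate on a common basis:
  titanium alloy: σ_y = 889.0 MPa, ρ = 4540 kg/m³
  beryllium: σ_y = 261.0 MPa, ρ = 1854 kg/m³
  bronze: σ_y = 241.0 MPa, ρ = 8787 kg/m³
  CFRP laminate: σ_y = 710.2 MPa, ρ = 1584 kg/m³
  copper: σ_y = 286.0 MPa, ρ = 8954 kg/m³
  alumina ceramic: σ_y = 333.7 MPa, ρ = 3812 kg/m³
  CFRP laminate: M = 448 kN·m/kg
  titanium alloy: M = 196 kN·m/kg
  beryllium: M = 141 kN·m/kg
  alumina ceramic: M = 87.5 kN·m/kg
  copper: M = 31.9 kN·m/kg
  bronze: M = 27.4 kN·m/kg
CFRP laminate ranks first.

CFRP laminate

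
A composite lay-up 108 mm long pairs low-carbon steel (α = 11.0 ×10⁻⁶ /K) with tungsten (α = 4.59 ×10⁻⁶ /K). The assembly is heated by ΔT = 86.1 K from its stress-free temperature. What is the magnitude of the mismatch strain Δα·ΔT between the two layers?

Δα = |11.0 − 4.59|×10⁻⁶/K = 6.41×10⁻⁶/K.
Mismatch strain = Δα·ΔT = 6.41×10⁻⁶ × 86.1 = 5.52×10⁻⁴.

5.52×10⁻⁴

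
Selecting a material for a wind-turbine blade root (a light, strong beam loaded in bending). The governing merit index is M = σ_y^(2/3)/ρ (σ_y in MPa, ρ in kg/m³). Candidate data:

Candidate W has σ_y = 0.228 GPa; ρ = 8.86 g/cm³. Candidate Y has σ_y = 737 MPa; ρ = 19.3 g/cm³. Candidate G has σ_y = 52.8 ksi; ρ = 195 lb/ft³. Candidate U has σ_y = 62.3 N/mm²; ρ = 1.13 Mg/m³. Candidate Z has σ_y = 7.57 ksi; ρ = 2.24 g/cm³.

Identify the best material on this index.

candidate G

Convert each candidate to consistent units, then evaluate M:
  candidate W: σ_y = 228.0 MPa, ρ = 8860 kg/m³
  candidate Y: σ_y = 737.0 MPa, ρ = 19300 kg/m³
  candidate G: σ_y = 364.0 MPa, ρ = 3124 kg/m³
  candidate U: σ_y = 62.30 MPa, ρ = 1130 kg/m³
  candidate Z: σ_y = 52.19 MPa, ρ = 2240 kg/m³
  candidate G: M = 16.3×10⁻³
  candidate U: M = 13.9×10⁻³
  candidate Z: M = 6.23×10⁻³
  candidate Y: M = 4.23×10⁻³
  candidate W: M = 4.21×10⁻³
Highest index: candidate G.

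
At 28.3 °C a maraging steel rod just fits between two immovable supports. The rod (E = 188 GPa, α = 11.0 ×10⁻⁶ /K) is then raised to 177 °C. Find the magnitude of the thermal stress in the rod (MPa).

ΔT = 148.7 K. Constrained thermal stress σ = E·α·ΔT = 188.0×10³ MPa × 11.0×10⁻⁶ × 148.7 = 308 MPa (compressive).

308 MPa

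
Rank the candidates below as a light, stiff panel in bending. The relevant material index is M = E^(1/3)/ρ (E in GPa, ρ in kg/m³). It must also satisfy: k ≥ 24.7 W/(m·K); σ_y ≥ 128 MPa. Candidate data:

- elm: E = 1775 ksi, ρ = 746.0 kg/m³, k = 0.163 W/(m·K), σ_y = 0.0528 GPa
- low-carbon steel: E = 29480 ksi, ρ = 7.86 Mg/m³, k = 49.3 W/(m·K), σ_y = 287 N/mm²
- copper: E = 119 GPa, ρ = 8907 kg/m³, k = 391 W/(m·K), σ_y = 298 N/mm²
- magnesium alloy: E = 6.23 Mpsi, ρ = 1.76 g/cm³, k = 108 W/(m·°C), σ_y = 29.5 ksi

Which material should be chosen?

Screen on constraints: k ≥ 24.7 W/(m·K); σ_y ≥ 128 MPa. Survivors: low-carbon steel, copper, magnesium alloy.
In SI units:
  low-carbon steel: E = 203.3 GPa, ρ = 7860 kg/m³
  copper: E = 119.0 GPa, ρ = 8907 kg/m³
  magnesium alloy: E = 42.95 GPa, ρ = 1760 kg/m³
  magnesium alloy: M = 1.99×10⁻³
  low-carbon steel: M = 0.748×10⁻³
  copper: M = 0.552×10⁻³
Highest index: magnesium alloy.

magnesium alloy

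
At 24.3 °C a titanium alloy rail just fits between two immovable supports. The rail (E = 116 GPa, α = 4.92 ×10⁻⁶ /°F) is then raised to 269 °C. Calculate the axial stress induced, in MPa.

α = 4.92×10⁻⁶/°F × 9/5 = 8.86×10⁻⁶/K.
ΔT = 244.7 K. Constrained thermal stress σ = E·α·ΔT = 116.0×10³ MPa × 8.86×10⁻⁶ × 244.7 = 251 MPa (compressive).

251 MPa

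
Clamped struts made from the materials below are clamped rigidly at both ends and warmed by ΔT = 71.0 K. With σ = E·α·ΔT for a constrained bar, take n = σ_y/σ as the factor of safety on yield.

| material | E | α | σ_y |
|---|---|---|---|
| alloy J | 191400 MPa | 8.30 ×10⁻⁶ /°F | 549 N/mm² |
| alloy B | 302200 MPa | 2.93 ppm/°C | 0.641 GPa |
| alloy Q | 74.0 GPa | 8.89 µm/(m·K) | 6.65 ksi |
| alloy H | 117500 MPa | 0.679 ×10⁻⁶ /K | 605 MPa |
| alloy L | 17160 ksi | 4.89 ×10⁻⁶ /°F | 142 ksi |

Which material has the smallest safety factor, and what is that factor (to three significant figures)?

alloy Q, n = 0.982

Converting E to GPa, α to ×10⁻⁶/K, σ_y to MPa, then σ and n for each:
  alloy J: E = 191.4, α = 14.9, σ_y = 549.0 → σ = 203 MPa, n = 2.70
  alloy B: E = 302.2, α = 2.93, σ_y = 641.0 → σ = 62.9 MPa, n = 10.2
  alloy Q: E = 74.00, α = 8.89, σ_y = 45.85 → σ = 46.7 MPa, n = 0.982
  alloy H: E = 117.5, α = 0.679, σ_y = 605.0 → σ = 5.66 MPa, n = 107
  alloy L: E = 118.3, α = 8.80, σ_y = 979.1 → σ = 73.9 MPa, n = 13.2
Alloy Q has the lowest safety factor, n = 0.982.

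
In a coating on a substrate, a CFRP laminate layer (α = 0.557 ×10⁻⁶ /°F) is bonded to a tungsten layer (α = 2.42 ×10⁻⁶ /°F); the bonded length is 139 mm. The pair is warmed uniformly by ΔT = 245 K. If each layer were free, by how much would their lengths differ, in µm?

CFRP laminate: α = 0.557×10⁻⁶/°F × 9/5 = 1.00×10⁻⁶/K.
tungsten: α = 2.42×10⁻⁶/°F × 9/5 = 4.36×10⁻⁶/K.
Δα = |1.00 − 4.36|×10⁻⁶/K = 3.35×10⁻⁶/K.
ΔL_mismatch = Δα·L·ΔT = 3.35×10⁻⁶ × 139.0 mm × 245.0 K = 114 µm.

114 µm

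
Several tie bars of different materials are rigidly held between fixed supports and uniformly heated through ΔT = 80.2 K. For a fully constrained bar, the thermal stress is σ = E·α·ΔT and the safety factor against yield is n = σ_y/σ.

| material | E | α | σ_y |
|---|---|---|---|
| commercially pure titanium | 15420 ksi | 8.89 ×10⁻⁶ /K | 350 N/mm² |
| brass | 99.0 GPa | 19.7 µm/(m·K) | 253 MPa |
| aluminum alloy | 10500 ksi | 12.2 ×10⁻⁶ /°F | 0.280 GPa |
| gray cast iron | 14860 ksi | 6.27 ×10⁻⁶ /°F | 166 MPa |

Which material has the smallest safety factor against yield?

brass

In consistent units (E in GPa, α in ×10⁻⁶/K, σ_y in MPa):
  commercially pure titanium: E = 106.3, α = 8.89, σ_y = 350.0 → σ = 75.8 MPa, n = 4.62
  brass: E = 99.00, α = 19.7, σ_y = 253.0 → σ = 156 MPa, n = 1.62
  aluminum alloy: E = 72.39, α = 22.0, σ_y = 280.0 → σ = 128 MPa, n = 2.20
  gray cast iron: E = 102.5, α = 11.3, σ_y = 166.0 → σ = 92.7 MPa, n = 1.79
The minimum is brass at n = 1.62.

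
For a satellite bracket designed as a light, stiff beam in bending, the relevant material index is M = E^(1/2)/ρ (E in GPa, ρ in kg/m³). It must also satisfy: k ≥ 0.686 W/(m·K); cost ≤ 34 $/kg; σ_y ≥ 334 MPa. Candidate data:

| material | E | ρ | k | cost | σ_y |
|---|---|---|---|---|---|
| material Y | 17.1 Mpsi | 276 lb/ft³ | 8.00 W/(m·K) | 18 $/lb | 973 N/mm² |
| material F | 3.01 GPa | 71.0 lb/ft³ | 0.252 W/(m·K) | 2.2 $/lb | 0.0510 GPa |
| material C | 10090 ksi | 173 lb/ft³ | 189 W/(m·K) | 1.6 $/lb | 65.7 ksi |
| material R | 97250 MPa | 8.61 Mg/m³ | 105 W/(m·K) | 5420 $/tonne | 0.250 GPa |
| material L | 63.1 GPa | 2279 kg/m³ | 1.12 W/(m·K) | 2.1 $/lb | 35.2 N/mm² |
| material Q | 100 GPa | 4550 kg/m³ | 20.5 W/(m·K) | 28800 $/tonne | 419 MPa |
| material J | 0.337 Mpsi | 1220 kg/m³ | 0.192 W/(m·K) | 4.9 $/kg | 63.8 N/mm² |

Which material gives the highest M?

Screen on constraints: k ≥ 0.686 W/(m·K); cost ≤ 34 $/kg; σ_y ≥ 334 MPa. Survivors: material C, material Q.
After converting to SI:
  material C: E = 69.57 GPa, ρ = 2771 kg/m³
  material Q: E = 100.0 GPa, ρ = 4550 kg/m³
  material C: M = 3.01×10⁻³
  material Q: M = 2.20×10⁻³
The maximum is for material C.

material C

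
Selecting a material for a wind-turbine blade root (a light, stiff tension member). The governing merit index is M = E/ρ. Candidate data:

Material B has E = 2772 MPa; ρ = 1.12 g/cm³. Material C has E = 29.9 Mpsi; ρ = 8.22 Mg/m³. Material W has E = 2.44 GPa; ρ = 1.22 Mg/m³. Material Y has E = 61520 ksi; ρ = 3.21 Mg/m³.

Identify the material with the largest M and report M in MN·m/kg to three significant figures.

material Y, M = 132 MN·m/kg

Putting every candidate on a common basis:
  material B: E = 2.772 GPa, ρ = 1120 kg/m³
  material C: E = 206.2 GPa, ρ = 8220 kg/m³
  material W: E = 2.440 GPa, ρ = 1220 kg/m³
  material Y: E = 424.2 GPa, ρ = 3210 kg/m³
  material Y: M = 132 MN·m/kg
  material C: M = 25.1 MN·m/kg
  material B: M = 2.48 MN·m/kg
  material W: M = 2.00 MN·m/kg
The maximum is for material Y.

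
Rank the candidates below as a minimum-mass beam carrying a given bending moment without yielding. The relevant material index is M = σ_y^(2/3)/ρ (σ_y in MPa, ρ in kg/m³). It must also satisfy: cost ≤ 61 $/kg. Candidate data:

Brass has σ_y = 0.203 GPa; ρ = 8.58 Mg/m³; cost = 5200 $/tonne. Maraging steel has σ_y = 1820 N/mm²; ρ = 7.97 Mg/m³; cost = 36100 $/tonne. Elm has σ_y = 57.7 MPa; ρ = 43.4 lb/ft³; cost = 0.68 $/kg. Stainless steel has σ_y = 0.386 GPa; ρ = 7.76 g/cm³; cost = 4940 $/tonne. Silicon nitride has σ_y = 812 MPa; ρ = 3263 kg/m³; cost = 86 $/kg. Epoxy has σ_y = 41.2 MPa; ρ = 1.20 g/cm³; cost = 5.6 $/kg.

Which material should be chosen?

elm

Screen on constraints: cost ≤ 61 $/kg. Survivors: brass, maraging steel, elm, stainless steel, epoxy.
Convert each candidate to consistent units, then evaluate M:
  brass: σ_y = 203.0 MPa, ρ = 8580 kg/m³
  maraging steel: σ_y = 1820 MPa, ρ = 7970 kg/m³
  elm: σ_y = 57.70 MPa, ρ = 695.2 kg/m³
  stainless steel: σ_y = 386.0 MPa, ρ = 7760 kg/m³
  epoxy: σ_y = 41.20 MPa, ρ = 1200 kg/m³
  elm: M = 21.5×10⁻³
  maraging steel: M = 18.7×10⁻³
  epoxy: M = 9.94×10⁻³
  stainless steel: M = 6.83×10⁻³
  brass: M = 4.03×10⁻³
The maximum is for elm.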